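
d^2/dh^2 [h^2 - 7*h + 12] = 2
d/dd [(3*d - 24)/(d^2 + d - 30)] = 3*(d^2 + d - (d - 8)*(2*d + 1) - 30)/(d^2 + d - 30)^2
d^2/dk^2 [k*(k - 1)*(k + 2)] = 6*k + 2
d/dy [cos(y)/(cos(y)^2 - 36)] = (cos(y)^2 + 36)*sin(y)/(cos(y)^2 - 36)^2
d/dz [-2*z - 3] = -2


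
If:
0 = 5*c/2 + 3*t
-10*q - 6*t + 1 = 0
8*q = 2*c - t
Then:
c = -24/35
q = -17/70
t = 4/7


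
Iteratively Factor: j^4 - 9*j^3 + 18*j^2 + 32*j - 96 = (j + 2)*(j^3 - 11*j^2 + 40*j - 48) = (j - 4)*(j + 2)*(j^2 - 7*j + 12) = (j - 4)^2*(j + 2)*(j - 3)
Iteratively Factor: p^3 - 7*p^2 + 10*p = (p)*(p^2 - 7*p + 10) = p*(p - 5)*(p - 2)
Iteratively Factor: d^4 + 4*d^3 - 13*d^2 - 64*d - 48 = (d + 4)*(d^3 - 13*d - 12) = (d + 1)*(d + 4)*(d^2 - d - 12) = (d + 1)*(d + 3)*(d + 4)*(d - 4)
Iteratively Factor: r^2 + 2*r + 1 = (r + 1)*(r + 1)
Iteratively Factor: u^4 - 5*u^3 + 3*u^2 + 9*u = (u - 3)*(u^3 - 2*u^2 - 3*u) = (u - 3)*(u + 1)*(u^2 - 3*u) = u*(u - 3)*(u + 1)*(u - 3)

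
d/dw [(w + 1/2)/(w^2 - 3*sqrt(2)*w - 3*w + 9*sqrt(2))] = (w^2 - 3*sqrt(2)*w - 3*w + (2*w + 1)*(-2*w + 3 + 3*sqrt(2))/2 + 9*sqrt(2))/(w^2 - 3*sqrt(2)*w - 3*w + 9*sqrt(2))^2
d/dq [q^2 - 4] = 2*q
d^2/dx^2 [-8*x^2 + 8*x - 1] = -16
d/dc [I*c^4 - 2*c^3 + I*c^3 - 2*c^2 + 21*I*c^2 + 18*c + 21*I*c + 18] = 4*I*c^3 + c^2*(-6 + 3*I) + c*(-4 + 42*I) + 18 + 21*I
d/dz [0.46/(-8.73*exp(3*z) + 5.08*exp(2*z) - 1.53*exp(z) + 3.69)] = (12.0474*exp(2*z) - 4.6736*exp(z) + 0.7038)*exp(z)/(8.73*exp(3*z) - 5.08*exp(2*z) + 1.53*exp(z) - 3.69)^2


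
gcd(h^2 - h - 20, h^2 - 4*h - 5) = h - 5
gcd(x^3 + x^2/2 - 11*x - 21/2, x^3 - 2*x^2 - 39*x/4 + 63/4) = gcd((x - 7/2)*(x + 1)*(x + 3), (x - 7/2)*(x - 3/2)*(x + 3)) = x^2 - x/2 - 21/2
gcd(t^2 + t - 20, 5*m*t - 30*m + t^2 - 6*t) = 1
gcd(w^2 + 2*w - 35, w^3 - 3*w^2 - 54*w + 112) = w + 7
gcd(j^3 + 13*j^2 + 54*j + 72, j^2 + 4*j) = j + 4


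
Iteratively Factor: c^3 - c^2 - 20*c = (c - 5)*(c^2 + 4*c) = (c - 5)*(c + 4)*(c)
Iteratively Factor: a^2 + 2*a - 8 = (a + 4)*(a - 2)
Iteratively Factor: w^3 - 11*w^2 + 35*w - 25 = (w - 5)*(w^2 - 6*w + 5) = (w - 5)^2*(w - 1)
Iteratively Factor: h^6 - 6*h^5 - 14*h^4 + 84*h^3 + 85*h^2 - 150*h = (h + 2)*(h^5 - 8*h^4 + 2*h^3 + 80*h^2 - 75*h) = (h - 5)*(h + 2)*(h^4 - 3*h^3 - 13*h^2 + 15*h) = (h - 5)*(h + 2)*(h + 3)*(h^3 - 6*h^2 + 5*h) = (h - 5)*(h - 1)*(h + 2)*(h + 3)*(h^2 - 5*h) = (h - 5)^2*(h - 1)*(h + 2)*(h + 3)*(h)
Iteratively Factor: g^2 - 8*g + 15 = (g - 3)*(g - 5)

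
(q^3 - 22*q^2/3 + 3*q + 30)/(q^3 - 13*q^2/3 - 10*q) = (q - 3)/q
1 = 1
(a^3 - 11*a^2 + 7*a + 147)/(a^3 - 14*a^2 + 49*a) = (a + 3)/a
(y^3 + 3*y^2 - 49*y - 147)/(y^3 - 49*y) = (y + 3)/y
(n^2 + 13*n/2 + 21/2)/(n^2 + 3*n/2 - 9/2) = (2*n + 7)/(2*n - 3)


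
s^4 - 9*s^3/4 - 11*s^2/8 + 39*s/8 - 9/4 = (s - 2)*(s - 1)*(s - 3/4)*(s + 3/2)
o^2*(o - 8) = o^3 - 8*o^2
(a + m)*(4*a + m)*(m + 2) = 4*a^2*m + 8*a^2 + 5*a*m^2 + 10*a*m + m^3 + 2*m^2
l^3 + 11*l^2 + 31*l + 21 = (l + 1)*(l + 3)*(l + 7)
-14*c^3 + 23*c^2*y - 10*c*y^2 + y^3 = (-7*c + y)*(-2*c + y)*(-c + y)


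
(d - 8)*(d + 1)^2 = d^3 - 6*d^2 - 15*d - 8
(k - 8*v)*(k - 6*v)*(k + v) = k^3 - 13*k^2*v + 34*k*v^2 + 48*v^3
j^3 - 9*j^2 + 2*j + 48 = (j - 8)*(j - 3)*(j + 2)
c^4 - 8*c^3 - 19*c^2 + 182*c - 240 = (c - 8)*(c - 3)*(c - 2)*(c + 5)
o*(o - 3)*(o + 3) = o^3 - 9*o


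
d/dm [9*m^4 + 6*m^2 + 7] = 36*m^3 + 12*m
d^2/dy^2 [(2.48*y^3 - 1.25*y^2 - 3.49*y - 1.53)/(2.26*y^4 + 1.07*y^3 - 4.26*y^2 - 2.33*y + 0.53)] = (25.333696*y^9 - 38.307*y^8 - 88.7840999999999*y^7 - 112.81885*y^6 - 46.5503699999997*y^5 + 229.66545*y^4 + 156.210568*y^3 - 133.275366*y^2 - 129.011406*y - 32.843154)/(11.543176*y^12 + 16.395396*y^11 - 57.512706*y^10 - 96.286273*y^9 + 82.723554*y^8 + 192.534669*y^7 - 5.572575*y^6 - 140.665275*y^5 - 46.550214*y^4 + 19.816396*y^3 + 5.042049*y^2 - 1.963491*y + 0.148877)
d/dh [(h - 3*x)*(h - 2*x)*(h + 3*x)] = 3*h^2 - 4*h*x - 9*x^2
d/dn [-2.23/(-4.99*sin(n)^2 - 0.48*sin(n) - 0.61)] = -(22.2554*sin(n) + 1.0704)*cos(n)/(4.99*sin(n)^2 + 0.48*sin(n) + 0.61)^2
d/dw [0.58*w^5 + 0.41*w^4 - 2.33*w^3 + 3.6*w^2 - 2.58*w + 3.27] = 2.9*w^4 + 1.64*w^3 - 6.99*w^2 + 7.2*w - 2.58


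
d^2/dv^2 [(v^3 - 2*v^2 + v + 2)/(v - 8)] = 2*(v^3 - 24*v^2 + 192*v - 118)/(v^3 - 24*v^2 + 192*v - 512)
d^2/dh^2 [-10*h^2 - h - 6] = -20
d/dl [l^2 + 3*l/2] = 2*l + 3/2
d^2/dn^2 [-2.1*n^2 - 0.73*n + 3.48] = -4.20000000000000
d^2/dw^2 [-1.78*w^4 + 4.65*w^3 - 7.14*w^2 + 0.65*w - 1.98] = -21.36*w^2 + 27.9*w - 14.28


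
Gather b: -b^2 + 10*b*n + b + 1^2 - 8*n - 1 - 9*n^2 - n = -b^2 + b*(10*n + 1) - 9*n^2 - 9*n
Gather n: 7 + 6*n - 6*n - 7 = 0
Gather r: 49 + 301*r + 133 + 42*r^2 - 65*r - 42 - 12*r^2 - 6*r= 30*r^2 + 230*r + 140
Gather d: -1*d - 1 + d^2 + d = d^2 - 1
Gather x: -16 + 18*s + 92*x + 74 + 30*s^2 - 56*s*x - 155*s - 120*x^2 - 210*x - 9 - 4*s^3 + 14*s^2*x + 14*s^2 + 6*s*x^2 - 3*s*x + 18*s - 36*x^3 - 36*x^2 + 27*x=-4*s^3 + 44*s^2 - 119*s - 36*x^3 + x^2*(6*s - 156) + x*(14*s^2 - 59*s - 91) + 49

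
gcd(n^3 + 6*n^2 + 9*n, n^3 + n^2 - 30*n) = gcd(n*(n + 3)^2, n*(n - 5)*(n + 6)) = n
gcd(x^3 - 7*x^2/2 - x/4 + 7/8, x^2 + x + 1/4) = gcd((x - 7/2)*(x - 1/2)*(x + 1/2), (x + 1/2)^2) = x + 1/2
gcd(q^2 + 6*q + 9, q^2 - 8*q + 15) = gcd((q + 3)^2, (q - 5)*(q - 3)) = 1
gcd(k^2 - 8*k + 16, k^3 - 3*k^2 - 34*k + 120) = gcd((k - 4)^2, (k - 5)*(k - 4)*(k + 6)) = k - 4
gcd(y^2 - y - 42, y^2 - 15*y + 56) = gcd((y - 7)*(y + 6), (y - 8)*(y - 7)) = y - 7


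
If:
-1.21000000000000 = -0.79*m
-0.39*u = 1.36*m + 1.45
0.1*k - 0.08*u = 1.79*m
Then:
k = 20.17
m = 1.53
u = -9.06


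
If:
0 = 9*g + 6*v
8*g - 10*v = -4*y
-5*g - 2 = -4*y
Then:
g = -1/14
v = 3/28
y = 23/56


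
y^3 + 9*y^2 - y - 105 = (y - 3)*(y + 5)*(y + 7)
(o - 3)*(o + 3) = o^2 - 9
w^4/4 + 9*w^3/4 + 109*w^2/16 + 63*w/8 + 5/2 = (w/4 + 1)*(w + 1/2)*(w + 2)*(w + 5/2)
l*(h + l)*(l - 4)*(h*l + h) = h^2*l^3 - 3*h^2*l^2 - 4*h^2*l + h*l^4 - 3*h*l^3 - 4*h*l^2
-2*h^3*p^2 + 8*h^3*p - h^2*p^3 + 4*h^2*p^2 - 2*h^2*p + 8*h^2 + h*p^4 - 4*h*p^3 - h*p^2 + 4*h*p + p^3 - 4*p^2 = (-2*h + p)*(h + p)*(p - 4)*(h*p + 1)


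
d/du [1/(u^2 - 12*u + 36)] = 2*(6 - u)/(u^2 - 12*u + 36)^2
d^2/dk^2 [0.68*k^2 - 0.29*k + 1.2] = 1.36000000000000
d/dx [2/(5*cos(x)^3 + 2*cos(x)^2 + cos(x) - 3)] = 2*(15*cos(x)^2 + 4*cos(x) + 1)*sin(x)/(5*cos(x)^3 + 2*cos(x)^2 + cos(x) - 3)^2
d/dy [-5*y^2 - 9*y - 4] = -10*y - 9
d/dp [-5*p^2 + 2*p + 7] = 2 - 10*p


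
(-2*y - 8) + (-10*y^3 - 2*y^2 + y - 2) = -10*y^3 - 2*y^2 - y - 10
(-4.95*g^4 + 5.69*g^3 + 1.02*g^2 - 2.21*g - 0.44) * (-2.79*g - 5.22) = 13.8105*g^5 + 9.9639*g^4 - 32.5476*g^3 + 0.8415*g^2 + 12.7638*g + 2.2968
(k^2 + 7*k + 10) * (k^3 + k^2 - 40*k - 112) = k^5 + 8*k^4 - 23*k^3 - 382*k^2 - 1184*k - 1120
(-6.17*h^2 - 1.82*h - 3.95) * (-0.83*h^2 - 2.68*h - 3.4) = 5.1211*h^4 + 18.0462*h^3 + 29.1341*h^2 + 16.774*h + 13.43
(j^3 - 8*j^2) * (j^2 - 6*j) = j^5 - 14*j^4 + 48*j^3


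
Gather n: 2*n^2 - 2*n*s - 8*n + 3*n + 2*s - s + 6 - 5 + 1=2*n^2 + n*(-2*s - 5) + s + 2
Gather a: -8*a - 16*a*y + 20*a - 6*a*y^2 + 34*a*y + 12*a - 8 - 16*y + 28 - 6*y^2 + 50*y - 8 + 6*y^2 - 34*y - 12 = a*(-6*y^2 + 18*y + 24)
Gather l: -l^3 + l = -l^3 + l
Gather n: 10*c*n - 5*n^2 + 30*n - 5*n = -5*n^2 + n*(10*c + 25)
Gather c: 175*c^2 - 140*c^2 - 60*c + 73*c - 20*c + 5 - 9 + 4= 35*c^2 - 7*c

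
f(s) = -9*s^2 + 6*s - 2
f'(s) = 6 - 18*s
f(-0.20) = -3.56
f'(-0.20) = 9.60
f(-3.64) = -143.09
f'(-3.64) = 71.52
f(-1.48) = -30.59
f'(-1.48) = 32.64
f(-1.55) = -32.92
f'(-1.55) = 33.90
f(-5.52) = -309.35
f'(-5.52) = 105.36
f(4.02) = -123.32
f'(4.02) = -66.36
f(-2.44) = -70.22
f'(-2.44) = 49.92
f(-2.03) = -51.27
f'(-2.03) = 42.54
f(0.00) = -2.00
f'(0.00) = 6.00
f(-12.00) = -1370.00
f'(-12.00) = 222.00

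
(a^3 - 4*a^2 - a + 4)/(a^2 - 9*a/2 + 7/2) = 2*(a^2 - 3*a - 4)/(2*a - 7)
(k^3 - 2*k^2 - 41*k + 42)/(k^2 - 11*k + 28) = (k^2 + 5*k - 6)/(k - 4)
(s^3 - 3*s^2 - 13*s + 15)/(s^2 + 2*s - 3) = s - 5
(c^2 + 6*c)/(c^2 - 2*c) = (c + 6)/(c - 2)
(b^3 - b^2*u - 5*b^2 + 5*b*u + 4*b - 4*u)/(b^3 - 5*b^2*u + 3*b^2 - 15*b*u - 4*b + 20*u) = (-b^2 + b*u + 4*b - 4*u)/(-b^2 + 5*b*u - 4*b + 20*u)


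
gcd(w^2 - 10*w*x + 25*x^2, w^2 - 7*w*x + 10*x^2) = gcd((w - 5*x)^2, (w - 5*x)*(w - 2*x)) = -w + 5*x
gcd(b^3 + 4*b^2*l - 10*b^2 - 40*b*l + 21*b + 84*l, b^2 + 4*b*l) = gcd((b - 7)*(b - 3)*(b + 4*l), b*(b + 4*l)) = b + 4*l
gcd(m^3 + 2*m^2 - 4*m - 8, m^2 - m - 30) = 1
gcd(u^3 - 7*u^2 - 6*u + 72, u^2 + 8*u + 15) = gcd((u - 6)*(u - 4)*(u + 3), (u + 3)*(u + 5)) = u + 3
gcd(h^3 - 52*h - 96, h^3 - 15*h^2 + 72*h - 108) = 1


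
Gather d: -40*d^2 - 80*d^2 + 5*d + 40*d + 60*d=-120*d^2 + 105*d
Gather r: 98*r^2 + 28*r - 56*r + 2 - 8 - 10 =98*r^2 - 28*r - 16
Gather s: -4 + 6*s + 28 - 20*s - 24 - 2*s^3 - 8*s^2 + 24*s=-2*s^3 - 8*s^2 + 10*s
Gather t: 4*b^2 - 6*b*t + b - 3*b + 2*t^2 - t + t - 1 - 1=4*b^2 - 6*b*t - 2*b + 2*t^2 - 2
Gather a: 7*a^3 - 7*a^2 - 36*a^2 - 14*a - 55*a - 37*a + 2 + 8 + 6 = 7*a^3 - 43*a^2 - 106*a + 16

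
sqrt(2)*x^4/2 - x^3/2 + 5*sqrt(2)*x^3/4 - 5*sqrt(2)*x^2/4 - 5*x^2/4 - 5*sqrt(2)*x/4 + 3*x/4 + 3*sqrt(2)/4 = (x - 1/2)*(x + 3)*(x - sqrt(2))*(sqrt(2)*x/2 + 1/2)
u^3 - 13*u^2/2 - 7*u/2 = u*(u - 7)*(u + 1/2)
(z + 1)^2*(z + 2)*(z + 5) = z^4 + 9*z^3 + 25*z^2 + 27*z + 10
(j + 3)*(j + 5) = j^2 + 8*j + 15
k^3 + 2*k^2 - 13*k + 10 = (k - 2)*(k - 1)*(k + 5)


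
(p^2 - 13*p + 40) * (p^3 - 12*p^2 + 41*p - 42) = p^5 - 25*p^4 + 237*p^3 - 1055*p^2 + 2186*p - 1680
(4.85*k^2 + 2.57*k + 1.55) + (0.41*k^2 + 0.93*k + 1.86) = 5.26*k^2 + 3.5*k + 3.41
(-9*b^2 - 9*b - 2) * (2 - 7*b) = 63*b^3 + 45*b^2 - 4*b - 4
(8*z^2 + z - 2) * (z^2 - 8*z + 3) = 8*z^4 - 63*z^3 + 14*z^2 + 19*z - 6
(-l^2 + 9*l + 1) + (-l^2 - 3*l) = -2*l^2 + 6*l + 1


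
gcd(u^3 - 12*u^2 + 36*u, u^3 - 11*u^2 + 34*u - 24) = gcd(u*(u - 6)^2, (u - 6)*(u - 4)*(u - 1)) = u - 6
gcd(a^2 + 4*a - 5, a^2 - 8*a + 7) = a - 1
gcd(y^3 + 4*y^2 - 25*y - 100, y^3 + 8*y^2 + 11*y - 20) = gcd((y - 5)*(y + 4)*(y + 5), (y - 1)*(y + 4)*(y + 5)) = y^2 + 9*y + 20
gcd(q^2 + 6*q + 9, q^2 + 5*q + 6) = q + 3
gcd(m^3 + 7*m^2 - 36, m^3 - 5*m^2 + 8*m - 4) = m - 2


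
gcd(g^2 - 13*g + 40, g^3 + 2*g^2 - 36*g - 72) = 1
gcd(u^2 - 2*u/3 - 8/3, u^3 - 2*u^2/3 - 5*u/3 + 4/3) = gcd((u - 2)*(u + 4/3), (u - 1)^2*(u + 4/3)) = u + 4/3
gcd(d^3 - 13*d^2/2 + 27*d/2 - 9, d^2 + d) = 1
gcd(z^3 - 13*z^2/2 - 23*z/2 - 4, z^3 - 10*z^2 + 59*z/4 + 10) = z^2 - 15*z/2 - 4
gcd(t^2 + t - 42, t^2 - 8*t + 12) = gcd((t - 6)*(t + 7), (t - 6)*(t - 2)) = t - 6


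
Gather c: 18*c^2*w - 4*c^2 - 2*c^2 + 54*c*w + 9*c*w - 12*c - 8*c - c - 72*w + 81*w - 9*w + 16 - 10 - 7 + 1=c^2*(18*w - 6) + c*(63*w - 21)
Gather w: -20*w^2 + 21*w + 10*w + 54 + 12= -20*w^2 + 31*w + 66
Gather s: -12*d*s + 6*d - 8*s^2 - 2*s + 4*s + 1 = 6*d - 8*s^2 + s*(2 - 12*d) + 1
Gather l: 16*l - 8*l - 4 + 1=8*l - 3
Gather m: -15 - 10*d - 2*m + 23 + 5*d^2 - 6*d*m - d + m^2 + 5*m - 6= 5*d^2 - 11*d + m^2 + m*(3 - 6*d) + 2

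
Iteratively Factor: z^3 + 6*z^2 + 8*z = (z + 4)*(z^2 + 2*z) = z*(z + 4)*(z + 2)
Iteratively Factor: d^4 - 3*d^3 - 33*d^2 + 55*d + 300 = (d - 5)*(d^3 + 2*d^2 - 23*d - 60) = (d - 5)^2*(d^2 + 7*d + 12) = (d - 5)^2*(d + 4)*(d + 3)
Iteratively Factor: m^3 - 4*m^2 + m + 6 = (m - 3)*(m^2 - m - 2) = (m - 3)*(m - 2)*(m + 1)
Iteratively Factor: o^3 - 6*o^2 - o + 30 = (o - 5)*(o^2 - o - 6) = (o - 5)*(o - 3)*(o + 2)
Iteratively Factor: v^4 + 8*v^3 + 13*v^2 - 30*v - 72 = (v + 4)*(v^3 + 4*v^2 - 3*v - 18) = (v - 2)*(v + 4)*(v^2 + 6*v + 9) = (v - 2)*(v + 3)*(v + 4)*(v + 3)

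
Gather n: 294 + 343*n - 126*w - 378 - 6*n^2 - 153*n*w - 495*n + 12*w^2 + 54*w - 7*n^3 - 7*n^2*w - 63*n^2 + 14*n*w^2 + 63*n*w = -7*n^3 + n^2*(-7*w - 69) + n*(14*w^2 - 90*w - 152) + 12*w^2 - 72*w - 84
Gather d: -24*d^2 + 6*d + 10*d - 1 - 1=-24*d^2 + 16*d - 2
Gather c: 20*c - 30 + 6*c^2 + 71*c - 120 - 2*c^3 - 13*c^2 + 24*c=-2*c^3 - 7*c^2 + 115*c - 150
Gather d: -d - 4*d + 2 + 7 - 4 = 5 - 5*d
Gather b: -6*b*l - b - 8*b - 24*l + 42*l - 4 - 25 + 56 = b*(-6*l - 9) + 18*l + 27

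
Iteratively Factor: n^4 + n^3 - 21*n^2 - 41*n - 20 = (n - 5)*(n^3 + 6*n^2 + 9*n + 4) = (n - 5)*(n + 1)*(n^2 + 5*n + 4) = (n - 5)*(n + 1)^2*(n + 4)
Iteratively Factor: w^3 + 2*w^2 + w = (w + 1)*(w^2 + w) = (w + 1)^2*(w)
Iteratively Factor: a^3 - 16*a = (a + 4)*(a^2 - 4*a) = (a - 4)*(a + 4)*(a)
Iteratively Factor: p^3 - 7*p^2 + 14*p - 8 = (p - 4)*(p^2 - 3*p + 2) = (p - 4)*(p - 1)*(p - 2)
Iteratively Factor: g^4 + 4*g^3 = (g)*(g^3 + 4*g^2) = g^2*(g^2 + 4*g) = g^2*(g + 4)*(g)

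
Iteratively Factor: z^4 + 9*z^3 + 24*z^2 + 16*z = (z + 4)*(z^3 + 5*z^2 + 4*z) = (z + 4)^2*(z^2 + z) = z*(z + 4)^2*(z + 1)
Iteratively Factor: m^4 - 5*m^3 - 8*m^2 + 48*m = (m - 4)*(m^3 - m^2 - 12*m) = m*(m - 4)*(m^2 - m - 12) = m*(m - 4)^2*(m + 3)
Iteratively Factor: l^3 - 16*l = (l)*(l^2 - 16) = l*(l - 4)*(l + 4)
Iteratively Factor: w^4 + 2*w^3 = (w)*(w^3 + 2*w^2) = w^2*(w^2 + 2*w) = w^2*(w + 2)*(w)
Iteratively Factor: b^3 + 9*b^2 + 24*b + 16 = (b + 4)*(b^2 + 5*b + 4) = (b + 1)*(b + 4)*(b + 4)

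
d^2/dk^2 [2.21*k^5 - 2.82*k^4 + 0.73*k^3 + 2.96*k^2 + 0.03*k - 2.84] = 44.2*k^3 - 33.84*k^2 + 4.38*k + 5.92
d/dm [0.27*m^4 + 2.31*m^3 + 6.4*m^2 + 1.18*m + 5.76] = 1.08*m^3 + 6.93*m^2 + 12.8*m + 1.18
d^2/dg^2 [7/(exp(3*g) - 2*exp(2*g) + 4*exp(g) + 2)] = 7*((-9*exp(2*g) + 8*exp(g) - 4)*(exp(3*g) - 2*exp(2*g) + 4*exp(g) + 2) + 2*(3*exp(2*g) - 4*exp(g) + 4)^2*exp(g))*exp(g)/(exp(3*g) - 2*exp(2*g) + 4*exp(g) + 2)^3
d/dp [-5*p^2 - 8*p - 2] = -10*p - 8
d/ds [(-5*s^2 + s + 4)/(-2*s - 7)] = (10*s^2 + 70*s + 1)/(4*s^2 + 28*s + 49)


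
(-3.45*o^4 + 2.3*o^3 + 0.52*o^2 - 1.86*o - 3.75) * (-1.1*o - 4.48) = 3.795*o^5 + 12.926*o^4 - 10.876*o^3 - 0.2836*o^2 + 12.4578*o + 16.8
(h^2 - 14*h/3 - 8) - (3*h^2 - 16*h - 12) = -2*h^2 + 34*h/3 + 4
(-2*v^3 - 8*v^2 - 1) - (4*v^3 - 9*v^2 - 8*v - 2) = -6*v^3 + v^2 + 8*v + 1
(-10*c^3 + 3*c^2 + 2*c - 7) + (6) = -10*c^3 + 3*c^2 + 2*c - 1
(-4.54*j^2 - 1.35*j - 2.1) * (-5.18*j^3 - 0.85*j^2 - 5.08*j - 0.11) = 23.5172*j^5 + 10.852*j^4 + 35.0887*j^3 + 9.1424*j^2 + 10.8165*j + 0.231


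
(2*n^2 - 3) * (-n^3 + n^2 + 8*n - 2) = -2*n^5 + 2*n^4 + 19*n^3 - 7*n^2 - 24*n + 6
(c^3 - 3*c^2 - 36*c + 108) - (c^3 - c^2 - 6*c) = -2*c^2 - 30*c + 108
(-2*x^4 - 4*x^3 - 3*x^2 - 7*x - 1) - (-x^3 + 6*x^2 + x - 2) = -2*x^4 - 3*x^3 - 9*x^2 - 8*x + 1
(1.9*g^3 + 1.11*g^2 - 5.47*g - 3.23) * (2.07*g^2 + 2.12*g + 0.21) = 3.933*g^5 + 6.3257*g^4 - 8.5707*g^3 - 18.0494*g^2 - 7.9963*g - 0.6783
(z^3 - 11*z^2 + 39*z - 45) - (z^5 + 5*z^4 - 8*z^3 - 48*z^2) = -z^5 - 5*z^4 + 9*z^3 + 37*z^2 + 39*z - 45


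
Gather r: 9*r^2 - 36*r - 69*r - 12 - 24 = 9*r^2 - 105*r - 36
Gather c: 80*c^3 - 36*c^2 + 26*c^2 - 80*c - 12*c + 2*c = 80*c^3 - 10*c^2 - 90*c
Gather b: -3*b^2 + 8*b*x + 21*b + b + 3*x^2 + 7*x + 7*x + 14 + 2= -3*b^2 + b*(8*x + 22) + 3*x^2 + 14*x + 16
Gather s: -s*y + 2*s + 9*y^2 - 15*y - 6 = s*(2 - y) + 9*y^2 - 15*y - 6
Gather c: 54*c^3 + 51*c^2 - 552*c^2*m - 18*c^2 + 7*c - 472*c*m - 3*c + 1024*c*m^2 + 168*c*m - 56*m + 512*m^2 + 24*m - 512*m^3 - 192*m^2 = 54*c^3 + c^2*(33 - 552*m) + c*(1024*m^2 - 304*m + 4) - 512*m^3 + 320*m^2 - 32*m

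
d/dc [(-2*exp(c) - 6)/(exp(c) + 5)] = -4*exp(c)/(exp(c) + 5)^2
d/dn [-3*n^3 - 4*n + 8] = -9*n^2 - 4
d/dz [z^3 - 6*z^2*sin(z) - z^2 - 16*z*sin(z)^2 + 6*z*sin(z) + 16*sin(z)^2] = -6*z^2*cos(z) + 3*z^2 - 12*z*sin(z) - 16*z*sin(2*z) + 6*z*cos(z) - 2*z - 16*sin(z)^2 + 6*sin(z) + 16*sin(2*z)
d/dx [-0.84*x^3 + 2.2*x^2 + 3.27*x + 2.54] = -2.52*x^2 + 4.4*x + 3.27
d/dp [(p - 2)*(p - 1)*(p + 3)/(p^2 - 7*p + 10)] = (p^2 - 10*p - 7)/(p^2 - 10*p + 25)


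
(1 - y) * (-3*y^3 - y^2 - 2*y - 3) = 3*y^4 - 2*y^3 + y^2 + y - 3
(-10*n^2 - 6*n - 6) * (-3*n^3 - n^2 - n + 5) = 30*n^5 + 28*n^4 + 34*n^3 - 38*n^2 - 24*n - 30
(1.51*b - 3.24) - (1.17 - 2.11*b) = 3.62*b - 4.41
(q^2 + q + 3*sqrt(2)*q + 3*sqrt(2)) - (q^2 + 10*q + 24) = -9*q + 3*sqrt(2)*q - 24 + 3*sqrt(2)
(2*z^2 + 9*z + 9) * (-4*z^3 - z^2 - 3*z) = -8*z^5 - 38*z^4 - 51*z^3 - 36*z^2 - 27*z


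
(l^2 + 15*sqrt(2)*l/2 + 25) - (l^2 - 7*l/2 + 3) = 7*l/2 + 15*sqrt(2)*l/2 + 22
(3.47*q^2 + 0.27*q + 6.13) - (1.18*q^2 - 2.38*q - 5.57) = 2.29*q^2 + 2.65*q + 11.7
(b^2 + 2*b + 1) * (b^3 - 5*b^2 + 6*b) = b^5 - 3*b^4 - 3*b^3 + 7*b^2 + 6*b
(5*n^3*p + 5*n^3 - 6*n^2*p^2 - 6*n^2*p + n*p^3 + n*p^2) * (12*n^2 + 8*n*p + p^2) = 60*n^5*p + 60*n^5 - 32*n^4*p^2 - 32*n^4*p - 31*n^3*p^3 - 31*n^3*p^2 + 2*n^2*p^4 + 2*n^2*p^3 + n*p^5 + n*p^4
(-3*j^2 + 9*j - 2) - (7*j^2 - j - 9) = -10*j^2 + 10*j + 7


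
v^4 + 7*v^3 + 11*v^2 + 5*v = v*(v + 1)^2*(v + 5)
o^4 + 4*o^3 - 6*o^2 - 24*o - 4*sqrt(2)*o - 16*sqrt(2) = (o + 4)*(o - 2*sqrt(2))*(o + sqrt(2))^2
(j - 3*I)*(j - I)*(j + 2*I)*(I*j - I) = I*j^4 + 2*j^3 - I*j^3 - 2*j^2 + 5*I*j^2 + 6*j - 5*I*j - 6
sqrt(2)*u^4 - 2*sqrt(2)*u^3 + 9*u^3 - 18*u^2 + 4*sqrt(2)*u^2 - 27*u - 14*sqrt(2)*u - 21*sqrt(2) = (u - 3)*(u + sqrt(2))*(u + 7*sqrt(2)/2)*(sqrt(2)*u + sqrt(2))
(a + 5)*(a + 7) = a^2 + 12*a + 35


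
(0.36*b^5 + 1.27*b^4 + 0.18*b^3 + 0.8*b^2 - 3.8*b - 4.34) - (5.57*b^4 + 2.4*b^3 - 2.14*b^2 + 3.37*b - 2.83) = 0.36*b^5 - 4.3*b^4 - 2.22*b^3 + 2.94*b^2 - 7.17*b - 1.51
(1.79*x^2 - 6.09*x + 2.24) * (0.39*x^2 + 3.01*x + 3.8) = 0.6981*x^4 + 3.0128*x^3 - 10.6553*x^2 - 16.3996*x + 8.512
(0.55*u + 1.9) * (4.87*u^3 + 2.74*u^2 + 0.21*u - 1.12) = 2.6785*u^4 + 10.76*u^3 + 5.3215*u^2 - 0.217*u - 2.128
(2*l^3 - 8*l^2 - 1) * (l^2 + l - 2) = 2*l^5 - 6*l^4 - 12*l^3 + 15*l^2 - l + 2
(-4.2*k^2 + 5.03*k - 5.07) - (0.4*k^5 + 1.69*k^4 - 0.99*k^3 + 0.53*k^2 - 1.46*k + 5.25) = -0.4*k^5 - 1.69*k^4 + 0.99*k^3 - 4.73*k^2 + 6.49*k - 10.32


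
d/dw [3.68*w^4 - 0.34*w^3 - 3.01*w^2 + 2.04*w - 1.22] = 14.72*w^3 - 1.02*w^2 - 6.02*w + 2.04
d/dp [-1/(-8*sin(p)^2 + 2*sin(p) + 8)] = (1 - 8*sin(p))*cos(p)/(2*(sin(p) + 4*cos(p)^2)^2)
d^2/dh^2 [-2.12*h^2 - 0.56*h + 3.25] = -4.24000000000000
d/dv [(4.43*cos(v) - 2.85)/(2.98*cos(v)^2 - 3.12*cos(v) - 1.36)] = (13.2014*cos(v)^2 - 16.986*cos(v) + 14.9168)*sin(v)/(8.8804*cos(v)^4 - 18.5952*cos(v)^3 + 1.6288*cos(v)^2 + 8.4864*cos(v) + 1.8496)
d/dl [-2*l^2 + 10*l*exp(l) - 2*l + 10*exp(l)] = 10*l*exp(l) - 4*l + 20*exp(l) - 2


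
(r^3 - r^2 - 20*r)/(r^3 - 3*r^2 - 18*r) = (-r^2 + r + 20)/(-r^2 + 3*r + 18)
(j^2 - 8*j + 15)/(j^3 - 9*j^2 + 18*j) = (j - 5)/(j*(j - 6))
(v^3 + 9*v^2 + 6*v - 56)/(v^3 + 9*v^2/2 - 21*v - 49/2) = 2*(v^2 + 2*v - 8)/(2*v^2 - 5*v - 7)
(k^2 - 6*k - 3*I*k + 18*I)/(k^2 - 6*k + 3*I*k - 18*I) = (k - 3*I)/(k + 3*I)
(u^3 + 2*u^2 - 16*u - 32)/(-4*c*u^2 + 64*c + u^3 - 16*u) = (u + 2)/(-4*c + u)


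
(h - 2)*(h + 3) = h^2 + h - 6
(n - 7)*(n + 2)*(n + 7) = n^3 + 2*n^2 - 49*n - 98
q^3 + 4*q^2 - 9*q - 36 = (q - 3)*(q + 3)*(q + 4)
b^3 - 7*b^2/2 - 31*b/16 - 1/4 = (b - 4)*(b + 1/4)^2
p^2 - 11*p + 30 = (p - 6)*(p - 5)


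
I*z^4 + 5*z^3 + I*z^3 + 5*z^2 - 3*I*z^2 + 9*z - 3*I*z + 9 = (z - 3*I)^2*(z + I)*(I*z + I)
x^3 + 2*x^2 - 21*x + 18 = (x - 3)*(x - 1)*(x + 6)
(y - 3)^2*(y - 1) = y^3 - 7*y^2 + 15*y - 9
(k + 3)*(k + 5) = k^2 + 8*k + 15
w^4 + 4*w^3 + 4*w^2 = w^2*(w + 2)^2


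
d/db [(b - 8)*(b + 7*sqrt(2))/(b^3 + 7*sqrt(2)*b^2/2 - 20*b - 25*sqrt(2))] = 2*(-2*(b - 8)*(b + 7*sqrt(2))*(3*b^2 + 7*sqrt(2)*b - 20) + (2*b - 8 + 7*sqrt(2))*(2*b^3 + 7*sqrt(2)*b^2 - 40*b - 50*sqrt(2)))/(2*b^3 + 7*sqrt(2)*b^2 - 40*b - 50*sqrt(2))^2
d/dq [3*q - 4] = 3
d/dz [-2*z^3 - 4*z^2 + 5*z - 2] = -6*z^2 - 8*z + 5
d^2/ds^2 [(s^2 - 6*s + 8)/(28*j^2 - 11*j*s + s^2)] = 2*((11*j - 2*s)^2*(s^2 - 6*s + 8) + (28*j^2 - 11*j*s + s^2)^2 + (28*j^2 - 11*j*s + s^2)*(-s^2 + 6*s + 2*(11*j - 2*s)*(s - 3) - 8))/(28*j^2 - 11*j*s + s^2)^3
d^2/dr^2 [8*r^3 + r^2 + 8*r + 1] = 48*r + 2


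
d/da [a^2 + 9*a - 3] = 2*a + 9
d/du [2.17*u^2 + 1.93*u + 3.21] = 4.34*u + 1.93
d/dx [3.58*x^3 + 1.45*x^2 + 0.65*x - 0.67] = 10.74*x^2 + 2.9*x + 0.65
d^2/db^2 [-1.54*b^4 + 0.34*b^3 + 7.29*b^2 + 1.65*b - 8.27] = -18.48*b^2 + 2.04*b + 14.58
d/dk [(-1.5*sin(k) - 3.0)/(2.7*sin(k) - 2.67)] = 12.105*cos(k)/(2.7*sin(k) - 2.67)^2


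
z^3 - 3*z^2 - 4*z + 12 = (z - 3)*(z - 2)*(z + 2)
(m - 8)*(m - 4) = m^2 - 12*m + 32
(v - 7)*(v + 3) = v^2 - 4*v - 21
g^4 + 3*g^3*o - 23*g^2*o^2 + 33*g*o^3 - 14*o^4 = (g - 2*o)*(g - o)^2*(g + 7*o)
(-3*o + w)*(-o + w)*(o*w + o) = 3*o^3*w + 3*o^3 - 4*o^2*w^2 - 4*o^2*w + o*w^3 + o*w^2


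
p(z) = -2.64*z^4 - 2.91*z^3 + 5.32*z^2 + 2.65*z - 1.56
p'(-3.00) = 177.28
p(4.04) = -799.19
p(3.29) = -348.19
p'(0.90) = -2.54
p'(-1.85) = 19.95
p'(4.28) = -939.66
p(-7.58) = -7163.89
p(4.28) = -1006.80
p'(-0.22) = -0.00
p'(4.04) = -793.17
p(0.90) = 1.28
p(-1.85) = -0.75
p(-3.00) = -96.90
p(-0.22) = -1.86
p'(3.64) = -583.58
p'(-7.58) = 4019.49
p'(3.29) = -432.89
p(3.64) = -525.23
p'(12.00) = -19374.47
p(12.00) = -58975.20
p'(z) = -10.56*z^3 - 8.73*z^2 + 10.64*z + 2.65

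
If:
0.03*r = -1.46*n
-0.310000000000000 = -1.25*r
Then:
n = -0.01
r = 0.25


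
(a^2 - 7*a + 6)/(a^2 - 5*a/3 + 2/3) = 3*(a - 6)/(3*a - 2)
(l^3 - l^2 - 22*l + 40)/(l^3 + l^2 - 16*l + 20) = (l - 4)/(l - 2)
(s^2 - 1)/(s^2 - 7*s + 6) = (s + 1)/(s - 6)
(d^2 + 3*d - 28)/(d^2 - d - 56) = (d - 4)/(d - 8)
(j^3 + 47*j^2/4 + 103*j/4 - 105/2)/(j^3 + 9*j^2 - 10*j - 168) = (j - 5/4)/(j - 4)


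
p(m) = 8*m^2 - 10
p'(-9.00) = -144.00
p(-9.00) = 638.00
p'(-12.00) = -192.00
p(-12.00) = 1142.00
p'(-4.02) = -64.32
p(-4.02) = 119.28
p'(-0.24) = -3.84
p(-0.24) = -9.54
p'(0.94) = 15.04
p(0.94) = -2.93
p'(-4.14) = -66.24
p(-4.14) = 127.12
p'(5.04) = 80.64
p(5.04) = 193.21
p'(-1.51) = -24.16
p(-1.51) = 8.24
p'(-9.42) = -150.72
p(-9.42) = 699.89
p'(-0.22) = -3.52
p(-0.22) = -9.61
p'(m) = 16*m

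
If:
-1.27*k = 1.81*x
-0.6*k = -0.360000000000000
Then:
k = 0.60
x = -0.42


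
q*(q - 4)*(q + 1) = q^3 - 3*q^2 - 4*q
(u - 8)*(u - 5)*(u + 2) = u^3 - 11*u^2 + 14*u + 80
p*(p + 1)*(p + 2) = p^3 + 3*p^2 + 2*p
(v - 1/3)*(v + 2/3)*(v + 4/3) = v^3 + 5*v^2/3 + 2*v/9 - 8/27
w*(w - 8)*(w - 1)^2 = w^4 - 10*w^3 + 17*w^2 - 8*w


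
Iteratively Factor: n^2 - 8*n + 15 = (n - 5)*(n - 3)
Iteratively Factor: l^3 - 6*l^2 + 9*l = (l - 3)*(l^2 - 3*l) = l*(l - 3)*(l - 3)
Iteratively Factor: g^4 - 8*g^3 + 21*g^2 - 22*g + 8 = (g - 2)*(g^3 - 6*g^2 + 9*g - 4) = (g - 4)*(g - 2)*(g^2 - 2*g + 1) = (g - 4)*(g - 2)*(g - 1)*(g - 1)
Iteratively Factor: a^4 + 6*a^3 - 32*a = (a + 4)*(a^3 + 2*a^2 - 8*a) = a*(a + 4)*(a^2 + 2*a - 8) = a*(a + 4)^2*(a - 2)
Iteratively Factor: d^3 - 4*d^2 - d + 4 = (d - 1)*(d^2 - 3*d - 4) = (d - 1)*(d + 1)*(d - 4)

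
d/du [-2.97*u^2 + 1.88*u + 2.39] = 1.88 - 5.94*u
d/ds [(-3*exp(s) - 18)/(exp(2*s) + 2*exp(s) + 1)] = 3*(exp(s) + 11)*exp(s)/(exp(3*s) + 3*exp(2*s) + 3*exp(s) + 1)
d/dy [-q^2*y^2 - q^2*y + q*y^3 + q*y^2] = q*(-2*q*y - q + 3*y^2 + 2*y)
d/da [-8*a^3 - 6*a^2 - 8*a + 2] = -24*a^2 - 12*a - 8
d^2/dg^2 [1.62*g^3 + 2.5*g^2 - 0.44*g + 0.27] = 9.72*g + 5.0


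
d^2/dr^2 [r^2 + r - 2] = 2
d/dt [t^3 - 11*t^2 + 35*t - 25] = 3*t^2 - 22*t + 35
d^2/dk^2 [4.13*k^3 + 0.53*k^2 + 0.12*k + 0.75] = 24.78*k + 1.06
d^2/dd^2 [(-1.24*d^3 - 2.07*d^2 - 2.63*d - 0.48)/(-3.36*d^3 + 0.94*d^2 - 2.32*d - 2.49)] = (-2.8421709430404e-14*d^7 + 54.5717760000001*d^6 + 120.1536*d^5 - 206.119872*d^4 - 274.888248*d^3 - 166.998996*d^2 + 52.687476*d + 2.696526)/(37.933056*d^9 - 31.836672*d^8 + 87.482304*d^7 + 39.5378*d^6 + 13.217952*d^5 + 107.882412*d^4 + 42.403024*d^3 + 22.722246*d^2 + 43.152696*d + 15.438249)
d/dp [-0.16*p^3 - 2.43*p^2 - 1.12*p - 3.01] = -0.48*p^2 - 4.86*p - 1.12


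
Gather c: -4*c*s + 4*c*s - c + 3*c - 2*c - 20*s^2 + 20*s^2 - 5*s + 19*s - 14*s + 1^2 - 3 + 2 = 0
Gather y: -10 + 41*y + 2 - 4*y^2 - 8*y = -4*y^2 + 33*y - 8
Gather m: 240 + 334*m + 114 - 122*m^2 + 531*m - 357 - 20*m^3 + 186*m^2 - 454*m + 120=-20*m^3 + 64*m^2 + 411*m + 117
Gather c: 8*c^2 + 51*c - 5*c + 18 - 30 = 8*c^2 + 46*c - 12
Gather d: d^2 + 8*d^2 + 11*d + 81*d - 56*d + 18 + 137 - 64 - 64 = 9*d^2 + 36*d + 27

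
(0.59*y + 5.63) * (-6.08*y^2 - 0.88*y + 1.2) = -3.5872*y^3 - 34.7496*y^2 - 4.2464*y + 6.756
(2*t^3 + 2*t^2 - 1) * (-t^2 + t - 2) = -2*t^5 - 2*t^3 - 3*t^2 - t + 2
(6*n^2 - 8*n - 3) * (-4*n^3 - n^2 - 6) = -24*n^5 + 26*n^4 + 20*n^3 - 33*n^2 + 48*n + 18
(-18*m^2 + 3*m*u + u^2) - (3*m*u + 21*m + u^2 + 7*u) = -18*m^2 - 21*m - 7*u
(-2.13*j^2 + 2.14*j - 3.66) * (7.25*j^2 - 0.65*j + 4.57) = -15.4425*j^4 + 16.8995*j^3 - 37.6601*j^2 + 12.1588*j - 16.7262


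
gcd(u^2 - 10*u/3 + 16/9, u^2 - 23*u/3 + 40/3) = u - 8/3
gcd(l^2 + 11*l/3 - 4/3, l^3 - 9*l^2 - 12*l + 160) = l + 4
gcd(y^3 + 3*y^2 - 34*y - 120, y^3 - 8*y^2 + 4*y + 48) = y - 6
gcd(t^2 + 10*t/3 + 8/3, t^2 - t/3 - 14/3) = t + 2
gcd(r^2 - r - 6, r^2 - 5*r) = 1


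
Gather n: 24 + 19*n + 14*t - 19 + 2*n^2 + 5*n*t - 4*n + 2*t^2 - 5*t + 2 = 2*n^2 + n*(5*t + 15) + 2*t^2 + 9*t + 7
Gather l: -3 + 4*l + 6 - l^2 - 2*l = -l^2 + 2*l + 3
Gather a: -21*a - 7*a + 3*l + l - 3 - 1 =-28*a + 4*l - 4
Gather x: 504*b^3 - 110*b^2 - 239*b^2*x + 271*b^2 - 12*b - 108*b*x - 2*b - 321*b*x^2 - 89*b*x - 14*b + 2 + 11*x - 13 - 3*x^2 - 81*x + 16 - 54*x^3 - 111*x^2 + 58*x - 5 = 504*b^3 + 161*b^2 - 28*b - 54*x^3 + x^2*(-321*b - 114) + x*(-239*b^2 - 197*b - 12)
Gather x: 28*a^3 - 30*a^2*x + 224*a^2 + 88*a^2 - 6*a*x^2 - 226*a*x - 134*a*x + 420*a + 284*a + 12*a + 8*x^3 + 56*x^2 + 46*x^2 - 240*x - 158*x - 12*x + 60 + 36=28*a^3 + 312*a^2 + 716*a + 8*x^3 + x^2*(102 - 6*a) + x*(-30*a^2 - 360*a - 410) + 96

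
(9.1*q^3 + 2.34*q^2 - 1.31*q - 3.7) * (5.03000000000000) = 45.773*q^3 + 11.7702*q^2 - 6.5893*q - 18.611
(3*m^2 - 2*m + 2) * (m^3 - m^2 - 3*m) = 3*m^5 - 5*m^4 - 5*m^3 + 4*m^2 - 6*m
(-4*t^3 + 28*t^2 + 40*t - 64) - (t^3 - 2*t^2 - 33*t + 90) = -5*t^3 + 30*t^2 + 73*t - 154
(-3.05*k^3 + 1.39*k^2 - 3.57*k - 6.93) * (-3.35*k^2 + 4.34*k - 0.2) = 10.2175*k^5 - 17.8935*k^4 + 18.6021*k^3 + 7.4437*k^2 - 29.3622*k + 1.386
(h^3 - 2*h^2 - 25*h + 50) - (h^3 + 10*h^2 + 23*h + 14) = -12*h^2 - 48*h + 36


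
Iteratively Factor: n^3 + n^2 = (n)*(n^2 + n) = n^2*(n + 1)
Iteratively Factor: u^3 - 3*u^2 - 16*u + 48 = (u + 4)*(u^2 - 7*u + 12) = (u - 4)*(u + 4)*(u - 3)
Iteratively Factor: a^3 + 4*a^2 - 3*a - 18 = (a + 3)*(a^2 + a - 6) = (a - 2)*(a + 3)*(a + 3)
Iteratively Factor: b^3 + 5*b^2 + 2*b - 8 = (b - 1)*(b^2 + 6*b + 8) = (b - 1)*(b + 4)*(b + 2)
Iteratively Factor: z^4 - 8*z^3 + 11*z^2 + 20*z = (z - 5)*(z^3 - 3*z^2 - 4*z) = z*(z - 5)*(z^2 - 3*z - 4) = z*(z - 5)*(z - 4)*(z + 1)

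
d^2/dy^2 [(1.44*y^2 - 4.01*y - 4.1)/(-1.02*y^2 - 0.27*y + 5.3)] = (9.13716*y^3 - 21.114*y^2 + 136.8432*y - 24.4956)/(1.061208*y^6 + 0.842724*y^5 - 16.319286*y^4 - 8.738037*y^3 + 84.79629*y^2 + 22.7529*y - 148.877)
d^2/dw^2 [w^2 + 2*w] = 2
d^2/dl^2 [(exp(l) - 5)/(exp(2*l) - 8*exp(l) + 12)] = (exp(4*l) - 12*exp(3*l) + 48*exp(2*l) + 16*exp(l) - 336)*exp(l)/(exp(6*l) - 24*exp(5*l) + 228*exp(4*l) - 1088*exp(3*l) + 2736*exp(2*l) - 3456*exp(l) + 1728)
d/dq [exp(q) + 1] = exp(q)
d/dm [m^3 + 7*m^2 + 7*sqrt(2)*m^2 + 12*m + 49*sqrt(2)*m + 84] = 3*m^2 + 14*m + 14*sqrt(2)*m + 12 + 49*sqrt(2)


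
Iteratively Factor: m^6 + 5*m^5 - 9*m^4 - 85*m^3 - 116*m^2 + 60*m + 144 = (m + 3)*(m^5 + 2*m^4 - 15*m^3 - 40*m^2 + 4*m + 48) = (m - 4)*(m + 3)*(m^4 + 6*m^3 + 9*m^2 - 4*m - 12) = (m - 4)*(m + 2)*(m + 3)*(m^3 + 4*m^2 + m - 6) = (m - 4)*(m - 1)*(m + 2)*(m + 3)*(m^2 + 5*m + 6) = (m - 4)*(m - 1)*(m + 2)*(m + 3)^2*(m + 2)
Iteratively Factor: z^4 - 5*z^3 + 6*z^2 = (z)*(z^3 - 5*z^2 + 6*z) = z*(z - 2)*(z^2 - 3*z) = z^2*(z - 2)*(z - 3)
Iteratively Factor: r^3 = (r)*(r^2) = r^2*(r)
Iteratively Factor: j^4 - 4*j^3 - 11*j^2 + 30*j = (j + 3)*(j^3 - 7*j^2 + 10*j) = j*(j + 3)*(j^2 - 7*j + 10) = j*(j - 2)*(j + 3)*(j - 5)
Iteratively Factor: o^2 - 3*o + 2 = (o - 1)*(o - 2)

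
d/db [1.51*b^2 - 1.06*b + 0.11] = 3.02*b - 1.06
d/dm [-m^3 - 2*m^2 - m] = -3*m^2 - 4*m - 1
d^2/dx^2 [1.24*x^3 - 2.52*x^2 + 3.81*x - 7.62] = 7.44*x - 5.04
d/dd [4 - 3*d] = -3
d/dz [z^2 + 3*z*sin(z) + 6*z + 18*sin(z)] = 3*z*cos(z) + 2*z + 3*sin(z) + 18*cos(z) + 6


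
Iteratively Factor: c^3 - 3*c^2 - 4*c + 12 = (c + 2)*(c^2 - 5*c + 6) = (c - 2)*(c + 2)*(c - 3)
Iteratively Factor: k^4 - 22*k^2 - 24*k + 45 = (k - 5)*(k^3 + 5*k^2 + 3*k - 9) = (k - 5)*(k + 3)*(k^2 + 2*k - 3) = (k - 5)*(k + 3)^2*(k - 1)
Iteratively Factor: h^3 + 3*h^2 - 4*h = (h - 1)*(h^2 + 4*h) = (h - 1)*(h + 4)*(h)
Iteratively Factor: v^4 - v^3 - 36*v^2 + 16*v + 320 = (v + 4)*(v^3 - 5*v^2 - 16*v + 80) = (v + 4)^2*(v^2 - 9*v + 20) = (v - 5)*(v + 4)^2*(v - 4)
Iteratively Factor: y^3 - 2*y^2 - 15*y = (y + 3)*(y^2 - 5*y) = (y - 5)*(y + 3)*(y)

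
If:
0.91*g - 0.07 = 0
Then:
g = 0.08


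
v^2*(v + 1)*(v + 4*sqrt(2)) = v^4 + v^3 + 4*sqrt(2)*v^3 + 4*sqrt(2)*v^2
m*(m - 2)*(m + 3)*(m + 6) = m^4 + 7*m^3 - 36*m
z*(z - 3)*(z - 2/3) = z^3 - 11*z^2/3 + 2*z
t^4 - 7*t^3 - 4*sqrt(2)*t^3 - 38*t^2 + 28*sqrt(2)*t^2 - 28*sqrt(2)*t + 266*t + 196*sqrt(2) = (t - 7)*(t - 7*sqrt(2))*(t + sqrt(2))*(t + 2*sqrt(2))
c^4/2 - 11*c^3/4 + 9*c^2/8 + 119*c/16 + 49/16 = (c/2 + 1/2)*(c - 7/2)^2*(c + 1/2)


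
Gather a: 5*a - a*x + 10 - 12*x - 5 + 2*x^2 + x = a*(5 - x) + 2*x^2 - 11*x + 5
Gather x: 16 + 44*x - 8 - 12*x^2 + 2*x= -12*x^2 + 46*x + 8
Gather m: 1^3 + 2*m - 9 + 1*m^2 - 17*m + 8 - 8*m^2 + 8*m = -7*m^2 - 7*m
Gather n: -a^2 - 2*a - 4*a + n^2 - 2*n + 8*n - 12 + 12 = -a^2 - 6*a + n^2 + 6*n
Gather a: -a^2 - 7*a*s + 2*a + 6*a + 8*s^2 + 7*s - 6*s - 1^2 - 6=-a^2 + a*(8 - 7*s) + 8*s^2 + s - 7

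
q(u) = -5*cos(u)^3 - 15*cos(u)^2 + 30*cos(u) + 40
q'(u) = 15*sin(u)*cos(u)^2 + 30*sin(u)*cos(u) - 30*sin(u)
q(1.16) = 49.27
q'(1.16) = -14.33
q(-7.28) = 51.07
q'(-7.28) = 7.80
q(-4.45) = 31.30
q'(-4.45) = -35.51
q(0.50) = 51.40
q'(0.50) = 3.78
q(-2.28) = 15.48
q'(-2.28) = 32.76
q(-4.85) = 43.82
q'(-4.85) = -25.36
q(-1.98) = 26.00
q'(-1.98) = 36.30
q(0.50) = 51.40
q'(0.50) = 3.78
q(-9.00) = 4.00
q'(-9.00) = 18.50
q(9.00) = 4.00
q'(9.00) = -18.50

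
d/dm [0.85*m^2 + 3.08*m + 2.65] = 1.7*m + 3.08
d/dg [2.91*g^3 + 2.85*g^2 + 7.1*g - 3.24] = 8.73*g^2 + 5.7*g + 7.1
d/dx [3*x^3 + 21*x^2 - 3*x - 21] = 9*x^2 + 42*x - 3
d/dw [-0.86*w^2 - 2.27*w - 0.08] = -1.72*w - 2.27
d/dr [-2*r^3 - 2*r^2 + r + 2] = -6*r^2 - 4*r + 1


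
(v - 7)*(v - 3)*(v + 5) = v^3 - 5*v^2 - 29*v + 105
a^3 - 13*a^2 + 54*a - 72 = (a - 6)*(a - 4)*(a - 3)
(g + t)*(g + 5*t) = g^2 + 6*g*t + 5*t^2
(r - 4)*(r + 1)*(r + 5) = r^3 + 2*r^2 - 19*r - 20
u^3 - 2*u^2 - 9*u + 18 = (u - 3)*(u - 2)*(u + 3)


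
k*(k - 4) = k^2 - 4*k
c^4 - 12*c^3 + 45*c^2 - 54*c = c*(c - 6)*(c - 3)^2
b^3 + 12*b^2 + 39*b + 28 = (b + 1)*(b + 4)*(b + 7)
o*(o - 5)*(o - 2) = o^3 - 7*o^2 + 10*o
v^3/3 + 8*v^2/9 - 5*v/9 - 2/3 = (v/3 + 1)*(v - 1)*(v + 2/3)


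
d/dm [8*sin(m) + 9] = 8*cos(m)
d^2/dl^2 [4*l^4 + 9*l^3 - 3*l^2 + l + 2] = 48*l^2 + 54*l - 6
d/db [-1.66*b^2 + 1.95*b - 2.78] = 1.95 - 3.32*b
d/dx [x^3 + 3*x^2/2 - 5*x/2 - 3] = 3*x^2 + 3*x - 5/2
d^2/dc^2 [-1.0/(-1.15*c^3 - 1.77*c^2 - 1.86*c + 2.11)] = (-(6.9*c + 3.54)*(1.15*c^3 + 1.77*c^2 + 1.86*c - 2.11) + 1.0*(3.45*c^2 + 3.54*c + 1.86)*(6.9*c^2 + 7.08*c + 3.72))/(1.15*c^3 + 1.77*c^2 + 1.86*c - 2.11)^3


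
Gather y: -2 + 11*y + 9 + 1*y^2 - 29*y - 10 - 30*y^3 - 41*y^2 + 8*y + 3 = -30*y^3 - 40*y^2 - 10*y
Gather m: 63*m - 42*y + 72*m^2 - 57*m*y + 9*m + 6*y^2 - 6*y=72*m^2 + m*(72 - 57*y) + 6*y^2 - 48*y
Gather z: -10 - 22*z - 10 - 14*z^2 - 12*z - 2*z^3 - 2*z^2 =-2*z^3 - 16*z^2 - 34*z - 20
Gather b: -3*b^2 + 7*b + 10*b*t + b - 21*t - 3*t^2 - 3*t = -3*b^2 + b*(10*t + 8) - 3*t^2 - 24*t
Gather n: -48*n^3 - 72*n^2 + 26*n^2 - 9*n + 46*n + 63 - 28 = -48*n^3 - 46*n^2 + 37*n + 35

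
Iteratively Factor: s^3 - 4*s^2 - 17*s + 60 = (s + 4)*(s^2 - 8*s + 15) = (s - 3)*(s + 4)*(s - 5)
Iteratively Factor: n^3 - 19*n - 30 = (n + 2)*(n^2 - 2*n - 15) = (n - 5)*(n + 2)*(n + 3)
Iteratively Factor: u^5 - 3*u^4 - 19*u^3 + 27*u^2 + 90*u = (u - 5)*(u^4 + 2*u^3 - 9*u^2 - 18*u) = u*(u - 5)*(u^3 + 2*u^2 - 9*u - 18) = u*(u - 5)*(u + 2)*(u^2 - 9) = u*(u - 5)*(u - 3)*(u + 2)*(u + 3)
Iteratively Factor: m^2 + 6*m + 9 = (m + 3)*(m + 3)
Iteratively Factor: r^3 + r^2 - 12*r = (r - 3)*(r^2 + 4*r) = r*(r - 3)*(r + 4)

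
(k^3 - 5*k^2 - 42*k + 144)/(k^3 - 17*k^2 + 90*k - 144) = (k + 6)/(k - 6)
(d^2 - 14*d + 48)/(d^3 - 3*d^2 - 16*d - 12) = (d - 8)/(d^2 + 3*d + 2)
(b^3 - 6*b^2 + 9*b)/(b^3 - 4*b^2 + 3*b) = (b - 3)/(b - 1)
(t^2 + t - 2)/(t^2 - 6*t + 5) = (t + 2)/(t - 5)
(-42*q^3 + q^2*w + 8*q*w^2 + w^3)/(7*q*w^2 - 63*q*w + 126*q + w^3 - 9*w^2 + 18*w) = (-6*q^2 + q*w + w^2)/(w^2 - 9*w + 18)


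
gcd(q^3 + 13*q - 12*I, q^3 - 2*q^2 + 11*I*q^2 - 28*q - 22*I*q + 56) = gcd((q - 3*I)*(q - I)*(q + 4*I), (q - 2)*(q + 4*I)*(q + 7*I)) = q + 4*I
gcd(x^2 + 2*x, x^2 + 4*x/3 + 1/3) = 1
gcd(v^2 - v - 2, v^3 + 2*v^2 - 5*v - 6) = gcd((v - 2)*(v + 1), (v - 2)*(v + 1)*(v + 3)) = v^2 - v - 2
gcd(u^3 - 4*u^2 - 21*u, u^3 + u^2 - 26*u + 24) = 1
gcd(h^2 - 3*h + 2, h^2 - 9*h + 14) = h - 2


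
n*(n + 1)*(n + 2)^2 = n^4 + 5*n^3 + 8*n^2 + 4*n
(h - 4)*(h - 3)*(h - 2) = h^3 - 9*h^2 + 26*h - 24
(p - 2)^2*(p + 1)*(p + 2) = p^4 - p^3 - 6*p^2 + 4*p + 8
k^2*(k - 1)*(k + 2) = k^4 + k^3 - 2*k^2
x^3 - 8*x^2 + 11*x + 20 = (x - 5)*(x - 4)*(x + 1)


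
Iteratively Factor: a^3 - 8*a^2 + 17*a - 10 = (a - 5)*(a^2 - 3*a + 2) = (a - 5)*(a - 1)*(a - 2)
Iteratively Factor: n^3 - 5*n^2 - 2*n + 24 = (n + 2)*(n^2 - 7*n + 12) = (n - 3)*(n + 2)*(n - 4)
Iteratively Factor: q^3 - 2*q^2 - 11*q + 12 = (q + 3)*(q^2 - 5*q + 4) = (q - 4)*(q + 3)*(q - 1)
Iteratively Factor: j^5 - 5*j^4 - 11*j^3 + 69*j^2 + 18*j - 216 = (j + 2)*(j^4 - 7*j^3 + 3*j^2 + 63*j - 108) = (j + 2)*(j + 3)*(j^3 - 10*j^2 + 33*j - 36) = (j - 3)*(j + 2)*(j + 3)*(j^2 - 7*j + 12) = (j - 4)*(j - 3)*(j + 2)*(j + 3)*(j - 3)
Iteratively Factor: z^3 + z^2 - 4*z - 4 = (z - 2)*(z^2 + 3*z + 2) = (z - 2)*(z + 1)*(z + 2)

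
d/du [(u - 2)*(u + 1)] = 2*u - 1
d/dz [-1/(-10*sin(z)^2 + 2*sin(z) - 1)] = 2*(1 - 10*sin(z))*cos(z)/(10*sin(z)^2 - 2*sin(z) + 1)^2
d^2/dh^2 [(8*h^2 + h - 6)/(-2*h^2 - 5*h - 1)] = 2*(76*h^3 + 120*h^2 + 186*h + 135)/(8*h^6 + 60*h^5 + 162*h^4 + 185*h^3 + 81*h^2 + 15*h + 1)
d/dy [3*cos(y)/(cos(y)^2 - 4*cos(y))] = 3*sin(y)/(cos(y) - 4)^2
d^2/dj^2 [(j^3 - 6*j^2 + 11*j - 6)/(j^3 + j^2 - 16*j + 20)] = 2*(-7*j^3 + 39*j^2 - 93*j + 37)/(j^6 + 9*j^5 - 3*j^4 - 153*j^3 + 30*j^2 + 900*j - 1000)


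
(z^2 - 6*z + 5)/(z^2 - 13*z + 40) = (z - 1)/(z - 8)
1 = 1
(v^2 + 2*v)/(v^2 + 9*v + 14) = v/(v + 7)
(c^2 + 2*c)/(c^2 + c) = (c + 2)/(c + 1)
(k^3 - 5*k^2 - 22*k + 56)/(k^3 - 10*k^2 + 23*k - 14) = (k + 4)/(k - 1)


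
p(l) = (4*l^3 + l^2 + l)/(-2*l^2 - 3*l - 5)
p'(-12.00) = -2.01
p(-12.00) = 26.38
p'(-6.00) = -2.10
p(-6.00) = 14.14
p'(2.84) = -1.81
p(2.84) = -3.46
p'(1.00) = -1.08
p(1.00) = -0.60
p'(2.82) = -1.81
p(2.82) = -3.42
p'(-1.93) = -3.41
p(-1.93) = 4.05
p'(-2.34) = -3.11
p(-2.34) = 5.39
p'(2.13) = -1.67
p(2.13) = -2.21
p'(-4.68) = -2.21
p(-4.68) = 11.30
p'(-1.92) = -3.42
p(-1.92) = 4.01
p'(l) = (4*l + 3)*(4*l^3 + l^2 + l)/(-2*l^2 - 3*l - 5)^2 + (12*l^2 + 2*l + 1)/(-2*l^2 - 3*l - 5) = (-8*l^4 - 24*l^3 - 61*l^2 - 10*l - 5)/(4*l^4 + 12*l^3 + 29*l^2 + 30*l + 25)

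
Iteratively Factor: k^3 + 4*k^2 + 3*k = (k + 1)*(k^2 + 3*k) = (k + 1)*(k + 3)*(k)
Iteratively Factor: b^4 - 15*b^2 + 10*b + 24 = (b + 4)*(b^3 - 4*b^2 + b + 6) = (b - 2)*(b + 4)*(b^2 - 2*b - 3) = (b - 2)*(b + 1)*(b + 4)*(b - 3)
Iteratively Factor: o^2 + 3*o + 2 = (o + 2)*(o + 1)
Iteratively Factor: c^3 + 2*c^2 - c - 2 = (c - 1)*(c^2 + 3*c + 2) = (c - 1)*(c + 2)*(c + 1)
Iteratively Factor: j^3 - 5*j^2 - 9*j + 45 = (j - 3)*(j^2 - 2*j - 15) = (j - 5)*(j - 3)*(j + 3)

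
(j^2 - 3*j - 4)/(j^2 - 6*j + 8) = (j + 1)/(j - 2)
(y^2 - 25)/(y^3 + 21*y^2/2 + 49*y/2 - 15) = 2*(y - 5)/(2*y^2 + 11*y - 6)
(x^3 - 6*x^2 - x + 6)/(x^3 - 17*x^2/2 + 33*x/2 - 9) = 2*(x + 1)/(2*x - 3)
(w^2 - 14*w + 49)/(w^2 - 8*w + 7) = (w - 7)/(w - 1)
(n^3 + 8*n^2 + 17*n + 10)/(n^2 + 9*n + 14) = (n^2 + 6*n + 5)/(n + 7)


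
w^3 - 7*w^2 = w^2*(w - 7)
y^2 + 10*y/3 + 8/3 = (y + 4/3)*(y + 2)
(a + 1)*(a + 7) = a^2 + 8*a + 7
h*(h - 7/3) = h^2 - 7*h/3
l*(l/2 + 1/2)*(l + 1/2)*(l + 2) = l^4/2 + 7*l^3/4 + 7*l^2/4 + l/2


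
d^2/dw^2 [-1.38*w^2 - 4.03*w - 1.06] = -2.76000000000000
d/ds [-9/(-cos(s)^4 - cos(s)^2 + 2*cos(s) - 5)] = 18*(2*cos(s)^3 + cos(s) - 1)*sin(s)/(cos(s)^4 + cos(s)^2 - 2*cos(s) + 5)^2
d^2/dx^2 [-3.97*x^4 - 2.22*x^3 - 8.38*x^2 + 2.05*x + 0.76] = -47.64*x^2 - 13.32*x - 16.76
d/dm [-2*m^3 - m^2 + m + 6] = -6*m^2 - 2*m + 1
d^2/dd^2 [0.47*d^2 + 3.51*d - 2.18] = 0.940000000000000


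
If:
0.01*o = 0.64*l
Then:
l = 0.015625*o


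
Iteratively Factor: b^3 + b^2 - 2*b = (b)*(b^2 + b - 2) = b*(b - 1)*(b + 2)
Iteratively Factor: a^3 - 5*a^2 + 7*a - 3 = (a - 1)*(a^2 - 4*a + 3) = (a - 1)^2*(a - 3)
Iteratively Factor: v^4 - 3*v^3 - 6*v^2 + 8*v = (v + 2)*(v^3 - 5*v^2 + 4*v) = (v - 1)*(v + 2)*(v^2 - 4*v) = v*(v - 1)*(v + 2)*(v - 4)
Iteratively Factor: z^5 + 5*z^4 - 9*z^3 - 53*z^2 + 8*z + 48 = (z + 1)*(z^4 + 4*z^3 - 13*z^2 - 40*z + 48) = (z - 1)*(z + 1)*(z^3 + 5*z^2 - 8*z - 48) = (z - 3)*(z - 1)*(z + 1)*(z^2 + 8*z + 16) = (z - 3)*(z - 1)*(z + 1)*(z + 4)*(z + 4)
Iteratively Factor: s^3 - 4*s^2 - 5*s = (s - 5)*(s^2 + s) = s*(s - 5)*(s + 1)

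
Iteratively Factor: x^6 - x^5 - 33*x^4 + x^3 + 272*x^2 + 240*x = (x + 1)*(x^5 - 2*x^4 - 31*x^3 + 32*x^2 + 240*x) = (x + 1)*(x + 4)*(x^4 - 6*x^3 - 7*x^2 + 60*x) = x*(x + 1)*(x + 4)*(x^3 - 6*x^2 - 7*x + 60) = x*(x - 4)*(x + 1)*(x + 4)*(x^2 - 2*x - 15) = x*(x - 4)*(x + 1)*(x + 3)*(x + 4)*(x - 5)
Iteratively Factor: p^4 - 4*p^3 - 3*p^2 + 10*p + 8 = (p - 4)*(p^3 - 3*p - 2) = (p - 4)*(p - 2)*(p^2 + 2*p + 1) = (p - 4)*(p - 2)*(p + 1)*(p + 1)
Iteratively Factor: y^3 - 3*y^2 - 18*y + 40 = (y - 5)*(y^2 + 2*y - 8) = (y - 5)*(y - 2)*(y + 4)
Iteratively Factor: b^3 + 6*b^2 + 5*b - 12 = (b + 3)*(b^2 + 3*b - 4) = (b + 3)*(b + 4)*(b - 1)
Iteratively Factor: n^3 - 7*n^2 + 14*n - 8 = (n - 1)*(n^2 - 6*n + 8) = (n - 4)*(n - 1)*(n - 2)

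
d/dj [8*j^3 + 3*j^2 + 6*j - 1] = 24*j^2 + 6*j + 6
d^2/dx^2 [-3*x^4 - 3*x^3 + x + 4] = 18*x*(-2*x - 1)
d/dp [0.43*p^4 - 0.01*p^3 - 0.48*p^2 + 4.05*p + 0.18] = 1.72*p^3 - 0.03*p^2 - 0.96*p + 4.05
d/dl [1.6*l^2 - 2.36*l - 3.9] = 3.2*l - 2.36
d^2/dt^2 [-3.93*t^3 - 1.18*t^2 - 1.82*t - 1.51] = -23.58*t - 2.36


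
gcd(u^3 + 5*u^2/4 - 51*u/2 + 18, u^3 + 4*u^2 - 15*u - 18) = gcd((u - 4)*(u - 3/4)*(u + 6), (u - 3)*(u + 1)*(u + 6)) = u + 6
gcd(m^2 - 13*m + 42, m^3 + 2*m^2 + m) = 1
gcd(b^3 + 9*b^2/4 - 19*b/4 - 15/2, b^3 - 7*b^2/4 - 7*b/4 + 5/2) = b^2 - 3*b/4 - 5/2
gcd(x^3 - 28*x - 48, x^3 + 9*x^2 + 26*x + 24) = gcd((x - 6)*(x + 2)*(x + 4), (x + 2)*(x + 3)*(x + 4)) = x^2 + 6*x + 8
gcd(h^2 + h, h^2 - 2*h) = h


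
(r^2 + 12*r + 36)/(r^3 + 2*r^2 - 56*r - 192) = (r + 6)/(r^2 - 4*r - 32)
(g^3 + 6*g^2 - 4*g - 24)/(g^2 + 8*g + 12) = g - 2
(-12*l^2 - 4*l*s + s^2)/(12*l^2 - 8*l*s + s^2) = (2*l + s)/(-2*l + s)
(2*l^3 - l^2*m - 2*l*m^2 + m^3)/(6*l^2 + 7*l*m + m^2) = (2*l^2 - 3*l*m + m^2)/(6*l + m)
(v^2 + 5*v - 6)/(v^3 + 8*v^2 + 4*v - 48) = (v - 1)/(v^2 + 2*v - 8)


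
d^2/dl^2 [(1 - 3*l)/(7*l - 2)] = 14/(7*l - 2)^3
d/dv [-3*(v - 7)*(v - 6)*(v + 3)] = -9*v^2 + 60*v - 9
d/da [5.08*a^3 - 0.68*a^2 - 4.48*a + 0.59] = 15.24*a^2 - 1.36*a - 4.48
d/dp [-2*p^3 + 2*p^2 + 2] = 2*p*(2 - 3*p)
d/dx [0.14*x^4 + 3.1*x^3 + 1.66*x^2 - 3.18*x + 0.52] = 0.56*x^3 + 9.3*x^2 + 3.32*x - 3.18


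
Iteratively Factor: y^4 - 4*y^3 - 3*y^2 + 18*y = (y - 3)*(y^3 - y^2 - 6*y) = y*(y - 3)*(y^2 - y - 6) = y*(y - 3)^2*(y + 2)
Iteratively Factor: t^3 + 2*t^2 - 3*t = (t + 3)*(t^2 - t) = (t - 1)*(t + 3)*(t)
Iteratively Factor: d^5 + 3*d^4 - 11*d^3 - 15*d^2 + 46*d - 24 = (d - 1)*(d^4 + 4*d^3 - 7*d^2 - 22*d + 24) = (d - 1)*(d + 3)*(d^3 + d^2 - 10*d + 8) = (d - 1)*(d + 3)*(d + 4)*(d^2 - 3*d + 2) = (d - 1)^2*(d + 3)*(d + 4)*(d - 2)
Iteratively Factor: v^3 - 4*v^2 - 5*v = (v)*(v^2 - 4*v - 5) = v*(v + 1)*(v - 5)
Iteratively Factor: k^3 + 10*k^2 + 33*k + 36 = (k + 4)*(k^2 + 6*k + 9) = (k + 3)*(k + 4)*(k + 3)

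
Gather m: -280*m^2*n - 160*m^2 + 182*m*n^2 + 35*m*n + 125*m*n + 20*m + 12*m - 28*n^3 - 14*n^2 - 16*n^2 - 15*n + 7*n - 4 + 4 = m^2*(-280*n - 160) + m*(182*n^2 + 160*n + 32) - 28*n^3 - 30*n^2 - 8*n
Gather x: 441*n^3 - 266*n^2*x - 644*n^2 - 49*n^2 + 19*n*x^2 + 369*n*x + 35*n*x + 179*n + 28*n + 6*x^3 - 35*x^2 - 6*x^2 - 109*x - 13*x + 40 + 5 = 441*n^3 - 693*n^2 + 207*n + 6*x^3 + x^2*(19*n - 41) + x*(-266*n^2 + 404*n - 122) + 45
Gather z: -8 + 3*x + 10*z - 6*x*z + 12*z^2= 3*x + 12*z^2 + z*(10 - 6*x) - 8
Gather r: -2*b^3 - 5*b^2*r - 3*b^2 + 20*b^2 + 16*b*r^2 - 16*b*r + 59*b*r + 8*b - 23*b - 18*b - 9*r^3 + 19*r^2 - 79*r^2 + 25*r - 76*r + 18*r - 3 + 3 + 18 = -2*b^3 + 17*b^2 - 33*b - 9*r^3 + r^2*(16*b - 60) + r*(-5*b^2 + 43*b - 33) + 18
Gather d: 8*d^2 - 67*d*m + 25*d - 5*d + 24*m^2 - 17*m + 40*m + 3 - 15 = 8*d^2 + d*(20 - 67*m) + 24*m^2 + 23*m - 12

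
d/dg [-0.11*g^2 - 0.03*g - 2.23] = -0.22*g - 0.03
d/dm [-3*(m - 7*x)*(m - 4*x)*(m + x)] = -9*m^2 + 60*m*x - 51*x^2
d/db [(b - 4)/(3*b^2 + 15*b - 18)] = (b^2 + 5*b - (b - 4)*(2*b + 5) - 6)/(3*(b^2 + 5*b - 6)^2)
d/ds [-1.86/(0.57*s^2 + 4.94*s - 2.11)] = (2.1204*s + 9.1884)/(0.57*s^2 + 4.94*s - 2.11)^2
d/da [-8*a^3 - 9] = -24*a^2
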